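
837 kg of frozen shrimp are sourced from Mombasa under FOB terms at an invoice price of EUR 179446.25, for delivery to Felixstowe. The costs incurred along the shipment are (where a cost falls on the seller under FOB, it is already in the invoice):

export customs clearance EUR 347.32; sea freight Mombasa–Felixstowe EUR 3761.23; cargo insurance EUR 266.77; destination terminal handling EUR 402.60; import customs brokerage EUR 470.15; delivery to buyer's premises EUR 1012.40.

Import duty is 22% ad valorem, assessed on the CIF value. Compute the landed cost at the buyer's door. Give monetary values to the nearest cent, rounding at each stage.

Total landed cost: EUR 225723.74

FOB: the seller bears costs until goods are on board at the origin port; the buyer bears freight, insurance and all costs thereafter.
Already in the invoice (seller's account under FOB): export clearance — exclude.
CIF value = FOB price + freight + insurance = 179446.25 + 3761.23 + 266.77 = 183474.25
Import duty = 183474.25 × 22% = 40364.34
Buyer bears: freight 3761.23 + insurance 266.77 + destination terminal 402.60 + brokerage 470.15 + delivery 1012.40 + duty 40364.34 = 46277.49
Landed cost = invoice 179446.25 + 46277.49 = 225723.74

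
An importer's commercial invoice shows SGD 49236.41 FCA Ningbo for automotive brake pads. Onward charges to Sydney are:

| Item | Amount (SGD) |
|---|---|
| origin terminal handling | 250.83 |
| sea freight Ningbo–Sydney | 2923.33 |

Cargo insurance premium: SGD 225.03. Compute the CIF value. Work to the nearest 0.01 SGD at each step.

CIF = FCA price + pre-shipment costs + freight + insurance
CIF = 49236.41 + 250.83 + 2923.33 + 225.03 = 52635.60

CIF value: SGD 52635.60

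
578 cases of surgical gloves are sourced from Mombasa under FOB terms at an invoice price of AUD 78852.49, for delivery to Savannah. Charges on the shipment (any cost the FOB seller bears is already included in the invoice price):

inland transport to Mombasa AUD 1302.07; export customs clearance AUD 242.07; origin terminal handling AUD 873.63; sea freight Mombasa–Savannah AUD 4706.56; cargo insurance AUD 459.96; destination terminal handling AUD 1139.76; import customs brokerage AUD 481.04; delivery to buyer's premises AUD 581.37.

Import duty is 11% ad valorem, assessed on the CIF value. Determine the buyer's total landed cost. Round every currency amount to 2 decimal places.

Total landed cost: AUD 95463.27

FOB: the seller bears costs until goods are on board at the origin port; the buyer bears freight, insurance and all costs thereafter.
Already in the invoice (seller's account under FOB): inland to port, export clearance, origin terminal — exclude.
CIF value = FOB price + freight + insurance = 78852.49 + 4706.56 + 459.96 = 84019.01
Import duty = 84019.01 × 11% = 9242.09
Buyer bears: freight 4706.56 + insurance 459.96 + destination terminal 1139.76 + brokerage 481.04 + delivery 581.37 + duty 9242.09 = 16610.78
Landed cost = invoice 78852.49 + 16610.78 = 95463.27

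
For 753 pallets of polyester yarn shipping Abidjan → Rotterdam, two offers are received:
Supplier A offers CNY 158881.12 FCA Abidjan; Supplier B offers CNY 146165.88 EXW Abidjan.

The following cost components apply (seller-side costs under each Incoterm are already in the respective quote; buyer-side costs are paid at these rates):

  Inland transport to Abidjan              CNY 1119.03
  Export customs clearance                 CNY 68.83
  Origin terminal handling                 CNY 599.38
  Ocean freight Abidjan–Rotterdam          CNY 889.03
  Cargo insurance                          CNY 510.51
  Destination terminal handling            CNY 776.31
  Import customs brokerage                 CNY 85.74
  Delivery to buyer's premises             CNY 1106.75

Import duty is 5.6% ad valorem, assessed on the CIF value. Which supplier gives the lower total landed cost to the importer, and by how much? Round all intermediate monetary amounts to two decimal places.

Supplier A (FCA):
CIF value = FCA price + origin terminal + freight + insurance = 158881.12 + 599.38 + 889.03 + 510.51 = 160880.04
Import duty = 160880.04 × 5.6% = 9009.28
Buyer bears (A): 599.38 + 889.03 + 510.51 + 776.31 + 85.74 + 1106.75 = 3967.72
Landed cost (A) = invoice 158881.12 + 3967.72 + duty 9009.28 = 171858.12
Supplier B (EXW):
CIF value = EXW price + inland to port + export clearance + origin terminal + freight + insurance = 146165.88 + 1119.03 + 68.83 + 599.38 + 889.03 + 510.51 = 149352.66
Import duty = 149352.66 × 5.6% = 8363.75
Buyer bears (B): 1119.03 + 68.83 + 599.38 + 889.03 + 510.51 + 776.31 + 85.74 + 1106.75 = 5155.58
Landed cost (B) = invoice 146165.88 + 5155.58 + duty 8363.75 = 159685.21
Difference = |171858.12 − 159685.21| = 12172.91

Supplier B is cheaper by CNY 12172.91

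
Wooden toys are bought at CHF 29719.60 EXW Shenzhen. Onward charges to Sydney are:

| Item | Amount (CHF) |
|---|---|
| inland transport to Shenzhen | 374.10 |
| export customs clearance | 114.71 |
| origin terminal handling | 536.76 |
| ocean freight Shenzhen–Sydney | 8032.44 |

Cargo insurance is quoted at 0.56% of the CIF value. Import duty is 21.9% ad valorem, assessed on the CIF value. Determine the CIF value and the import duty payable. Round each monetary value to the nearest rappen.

Let C be the CIF value. C = EXW price + pre-shipment costs + freight + 0.56% × C
C − 0.56% × C = 29719.60 + 374.10 + 114.71 + 536.76 + 8032.44
0.9944 × C = 38777.61
C = 38777.61 / 0.9944 = 38995.99
Insurance premium = 0.56% × 38995.99 = 218.38
Import duty = 38995.99 × 21.9% = 8540.12

CIF value: CHF 38995.99; import duty: CHF 8540.12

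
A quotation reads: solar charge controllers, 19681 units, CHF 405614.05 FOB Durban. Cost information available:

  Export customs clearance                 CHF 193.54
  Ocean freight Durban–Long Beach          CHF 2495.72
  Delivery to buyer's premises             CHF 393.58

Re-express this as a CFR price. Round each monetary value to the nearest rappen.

Not relevant to the conversion: export clearance — on the seller under both FOB and CFR; already in the FOB price and stays in the CFR price. delivery — on the buyer under both terms; not part of either seller's price.
From FOB to CFR, the seller additionally bears: freight.
CFR price = 405614.05 + 2495.72 = 408109.77

CFR price: CHF 408109.77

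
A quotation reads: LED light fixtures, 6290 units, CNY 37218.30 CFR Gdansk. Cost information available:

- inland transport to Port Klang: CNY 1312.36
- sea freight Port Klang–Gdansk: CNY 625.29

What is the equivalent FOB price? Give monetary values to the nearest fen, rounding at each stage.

FOB price: CNY 36593.01

Not relevant to the conversion: inland to port — on the seller under both CFR and FOB; already in the CFR price and stays in the FOB price.
From CFR to FOB, the seller no longer bears: freight.
FOB price = 37218.30 − 625.29 = 36593.01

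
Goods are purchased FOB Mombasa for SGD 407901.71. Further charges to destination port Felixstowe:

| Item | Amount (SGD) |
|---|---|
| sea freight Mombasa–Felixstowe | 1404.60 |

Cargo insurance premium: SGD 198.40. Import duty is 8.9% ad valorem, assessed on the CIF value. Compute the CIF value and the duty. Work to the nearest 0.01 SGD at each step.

CIF value: SGD 409504.71; import duty: SGD 36445.92

CIF = FOB price + freight + insurance
CIF = 407901.71 + 1404.60 + 198.40 = 409504.71
Import duty = 409504.71 × 8.9% = 36445.92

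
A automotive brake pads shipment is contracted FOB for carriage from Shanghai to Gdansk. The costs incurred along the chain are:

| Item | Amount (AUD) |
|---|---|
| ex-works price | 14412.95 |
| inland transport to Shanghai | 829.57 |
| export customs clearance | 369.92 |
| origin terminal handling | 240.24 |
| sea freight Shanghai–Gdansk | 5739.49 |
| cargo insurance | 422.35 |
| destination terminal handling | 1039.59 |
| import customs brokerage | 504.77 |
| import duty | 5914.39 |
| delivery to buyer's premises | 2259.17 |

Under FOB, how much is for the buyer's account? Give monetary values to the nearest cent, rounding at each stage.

FOB: the seller bears costs until goods are on board at the origin port; the buyer bears freight, insurance and all costs thereafter.
Seller's account: goods 14412.95 + inland to port 829.57 + export clearance 369.92 + origin terminal 240.24 = 15852.68
Buyer's account: freight 5739.49 + insurance 422.35 + destination terminal 1039.59 + brokerage 504.77 + duty 5914.39 + delivery 2259.17 = 15879.76

Buyer's account: AUD 15879.76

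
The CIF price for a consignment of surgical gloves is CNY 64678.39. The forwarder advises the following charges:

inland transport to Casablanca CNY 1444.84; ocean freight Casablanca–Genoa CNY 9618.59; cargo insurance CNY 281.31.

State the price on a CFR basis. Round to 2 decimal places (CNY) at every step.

Not relevant to the conversion: freight, inland to port — on the seller under both CIF and CFR; already in the CIF price and stays in the CFR price.
From CIF to CFR, the seller no longer bears: insurance.
CFR price = 64678.39 − 281.31 = 64397.08

CFR price: CNY 64397.08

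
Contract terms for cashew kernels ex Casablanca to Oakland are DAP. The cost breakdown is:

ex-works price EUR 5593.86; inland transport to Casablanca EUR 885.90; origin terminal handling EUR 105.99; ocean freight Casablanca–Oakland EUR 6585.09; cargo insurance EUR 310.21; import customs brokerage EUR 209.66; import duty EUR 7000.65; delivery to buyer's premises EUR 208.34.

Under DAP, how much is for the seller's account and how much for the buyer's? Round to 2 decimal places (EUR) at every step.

Seller: EUR 13689.39; buyer: EUR 7210.31

DAP: the seller bears all costs to the named destination except import duty and clearance.
Seller's account: goods 5593.86 + inland to port 885.90 + origin terminal 105.99 + freight 6585.09 + insurance 310.21 + delivery 208.34 = 13689.39
Buyer's account: brokerage 209.66 + duty 7000.65 = 7210.31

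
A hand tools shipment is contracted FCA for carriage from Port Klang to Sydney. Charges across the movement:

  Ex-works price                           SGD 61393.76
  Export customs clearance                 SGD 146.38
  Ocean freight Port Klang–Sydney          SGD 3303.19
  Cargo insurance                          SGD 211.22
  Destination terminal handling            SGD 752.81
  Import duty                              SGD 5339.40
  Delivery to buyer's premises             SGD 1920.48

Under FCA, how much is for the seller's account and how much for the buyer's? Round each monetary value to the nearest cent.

FCA: the seller delivers export-cleared goods to the carrier; the buyer bears costs from that point.
Seller's account: goods 61393.76 + export clearance 146.38 = 61540.14
Buyer's account: freight 3303.19 + insurance 211.22 + destination terminal 752.81 + duty 5339.40 + delivery 1920.48 = 11527.10

Seller: SGD 61540.14; buyer: SGD 11527.10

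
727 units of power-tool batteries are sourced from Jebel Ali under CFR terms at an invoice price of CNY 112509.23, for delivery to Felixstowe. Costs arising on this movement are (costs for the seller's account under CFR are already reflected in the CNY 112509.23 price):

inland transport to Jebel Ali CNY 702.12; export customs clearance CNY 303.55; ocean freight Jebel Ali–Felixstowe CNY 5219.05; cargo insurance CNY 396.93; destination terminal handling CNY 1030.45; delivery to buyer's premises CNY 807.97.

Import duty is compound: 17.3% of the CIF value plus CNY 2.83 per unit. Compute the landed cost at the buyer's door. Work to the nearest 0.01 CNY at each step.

CFR: the seller pays costs through ocean freight to the destination port, but not insurance.
Already in the invoice (seller's account under CFR): inland to port, export clearance, freight — exclude.
CIF value = CFR price + insurance = 112509.23 + 396.93 = 112906.16
Ad valorem component: 112906.16 × 17.3% = 19532.77
Specific component: 727 × 2.83 = 2057.41
Import duty = 19532.77 + 2057.41 = 21590.18
Buyer bears: insurance 396.93 + destination terminal 1030.45 + delivery 807.97 + duty 21590.18 = 23825.53
Landed cost = invoice 112509.23 + 23825.53 = 136334.76

Total landed cost: CNY 136334.76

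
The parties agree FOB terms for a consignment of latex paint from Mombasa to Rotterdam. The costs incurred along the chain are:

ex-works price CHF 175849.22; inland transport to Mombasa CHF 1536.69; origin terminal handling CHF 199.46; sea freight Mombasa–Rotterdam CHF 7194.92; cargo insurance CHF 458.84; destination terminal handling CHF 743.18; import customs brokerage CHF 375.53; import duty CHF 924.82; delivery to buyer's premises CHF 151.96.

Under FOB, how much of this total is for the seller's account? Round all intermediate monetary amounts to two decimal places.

Seller's account: CHF 177585.37

FOB: the seller bears costs until goods are on board at the origin port; the buyer bears freight, insurance and all costs thereafter.
Seller's account: goods 175849.22 + inland to port 1536.69 + origin terminal 199.46 = 177585.37
Buyer's account: freight 7194.92 + insurance 458.84 + destination terminal 743.18 + brokerage 375.53 + duty 924.82 + delivery 151.96 = 9849.25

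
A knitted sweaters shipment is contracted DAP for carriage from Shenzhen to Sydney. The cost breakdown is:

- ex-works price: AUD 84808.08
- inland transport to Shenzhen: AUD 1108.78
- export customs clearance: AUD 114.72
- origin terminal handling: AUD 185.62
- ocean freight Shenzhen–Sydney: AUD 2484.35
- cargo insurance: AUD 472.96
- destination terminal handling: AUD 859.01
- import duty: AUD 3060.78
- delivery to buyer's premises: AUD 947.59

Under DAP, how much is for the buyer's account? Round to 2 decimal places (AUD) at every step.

DAP: the seller bears all costs to the named destination except import duty and clearance.
Seller's account: goods 84808.08 + inland to port 1108.78 + export clearance 114.72 + origin terminal 185.62 + freight 2484.35 + insurance 472.96 + destination terminal 859.01 + delivery 947.59 = 90981.11
Buyer's account: duty 3060.78 = 3060.78

Buyer's account: AUD 3060.78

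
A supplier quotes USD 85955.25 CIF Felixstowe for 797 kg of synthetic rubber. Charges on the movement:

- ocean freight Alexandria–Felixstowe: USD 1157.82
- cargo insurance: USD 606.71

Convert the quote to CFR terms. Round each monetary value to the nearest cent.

CFR price: USD 85348.54

Not relevant to the conversion: freight — on the seller under both CIF and CFR; already in the CIF price and stays in the CFR price.
From CIF to CFR, the seller no longer bears: insurance.
CFR price = 85955.25 − 606.71 = 85348.54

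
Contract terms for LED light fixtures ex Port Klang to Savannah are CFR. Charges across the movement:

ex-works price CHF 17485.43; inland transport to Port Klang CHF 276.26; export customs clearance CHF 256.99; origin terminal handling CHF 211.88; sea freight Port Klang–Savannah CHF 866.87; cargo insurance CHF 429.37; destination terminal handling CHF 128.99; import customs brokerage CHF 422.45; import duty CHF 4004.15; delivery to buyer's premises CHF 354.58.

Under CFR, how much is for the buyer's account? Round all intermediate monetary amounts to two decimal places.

Buyer's account: CHF 5339.54

CFR: the seller pays costs through ocean freight to the destination port, but not insurance.
Seller's account: goods 17485.43 + inland to port 276.26 + export clearance 256.99 + origin terminal 211.88 + freight 866.87 = 19097.43
Buyer's account: insurance 429.37 + destination terminal 128.99 + brokerage 422.45 + duty 4004.15 + delivery 354.58 = 5339.54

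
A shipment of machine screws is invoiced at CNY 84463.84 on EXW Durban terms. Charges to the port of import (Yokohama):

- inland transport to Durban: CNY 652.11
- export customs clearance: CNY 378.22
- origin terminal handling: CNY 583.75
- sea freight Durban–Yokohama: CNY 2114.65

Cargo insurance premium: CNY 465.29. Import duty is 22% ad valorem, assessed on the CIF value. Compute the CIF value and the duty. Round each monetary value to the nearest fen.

CIF = EXW price + pre-shipment costs + freight + insurance
CIF = 84463.84 + 652.11 + 378.22 + 583.75 + 2114.65 + 465.29 = 88657.86
Import duty = 88657.86 × 22% = 19504.73

CIF value: CNY 88657.86; import duty: CNY 19504.73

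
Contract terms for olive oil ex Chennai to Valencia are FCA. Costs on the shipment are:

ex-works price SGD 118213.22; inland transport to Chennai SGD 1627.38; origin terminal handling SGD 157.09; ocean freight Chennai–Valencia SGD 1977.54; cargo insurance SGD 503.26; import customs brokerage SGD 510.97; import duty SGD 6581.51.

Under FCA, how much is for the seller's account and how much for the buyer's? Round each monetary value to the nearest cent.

Seller: SGD 119840.60; buyer: SGD 9730.37

FCA: the seller delivers export-cleared goods to the carrier; the buyer bears costs from that point.
Seller's account: goods 118213.22 + inland to port 1627.38 = 119840.60
Buyer's account: origin terminal 157.09 + freight 1977.54 + insurance 503.26 + brokerage 510.97 + duty 6581.51 = 9730.37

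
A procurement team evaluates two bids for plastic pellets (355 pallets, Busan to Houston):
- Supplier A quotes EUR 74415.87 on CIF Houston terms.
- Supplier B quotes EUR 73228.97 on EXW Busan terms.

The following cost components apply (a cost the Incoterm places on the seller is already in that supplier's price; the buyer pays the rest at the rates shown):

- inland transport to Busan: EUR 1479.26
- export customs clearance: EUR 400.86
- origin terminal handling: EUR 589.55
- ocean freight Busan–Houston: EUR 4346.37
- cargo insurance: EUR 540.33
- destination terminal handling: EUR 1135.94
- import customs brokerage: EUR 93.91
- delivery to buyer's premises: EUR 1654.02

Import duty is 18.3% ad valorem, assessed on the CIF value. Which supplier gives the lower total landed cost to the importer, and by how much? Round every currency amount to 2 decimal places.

Supplier A is cheaper by EUR 7298.49

Supplier A (CIF):
The CIF price already equals the CIF value: 74415.87
Import duty = 74415.87 × 18.3% = 13618.10
Buyer bears (A): 1135.94 + 93.91 + 1654.02 = 2883.87
Landed cost (A) = invoice 74415.87 + 2883.87 + duty 13618.10 = 90917.84
Supplier B (EXW):
CIF value = EXW price + inland to port + export clearance + origin terminal + freight + insurance = 73228.97 + 1479.26 + 400.86 + 589.55 + 4346.37 + 540.33 = 80585.34
Import duty = 80585.34 × 18.3% = 14747.12
Buyer bears (B): 1479.26 + 400.86 + 589.55 + 4346.37 + 540.33 + 1135.94 + 93.91 + 1654.02 = 10240.24
Landed cost (B) = invoice 73228.97 + 10240.24 + duty 14747.12 = 98216.33
Difference = |90917.84 − 98216.33| = 7298.49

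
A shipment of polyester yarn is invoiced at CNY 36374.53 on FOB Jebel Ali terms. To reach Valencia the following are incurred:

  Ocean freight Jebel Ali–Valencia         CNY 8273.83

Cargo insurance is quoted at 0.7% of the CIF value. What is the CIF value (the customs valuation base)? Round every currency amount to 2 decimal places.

CIF value: CNY 44963.10

Let C be the CIF value. C = FOB price + freight + 0.7% × C
C − 0.7% × C = 36374.53 + 8273.83
0.993 × C = 44648.36
C = 44648.36 / 0.993 = 44963.10
Insurance premium = 0.7% × 44963.10 = 314.74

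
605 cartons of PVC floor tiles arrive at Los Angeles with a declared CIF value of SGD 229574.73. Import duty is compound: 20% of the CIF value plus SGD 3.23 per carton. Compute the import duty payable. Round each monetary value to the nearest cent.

Ad valorem component: 229574.73 × 20% = 45914.95
Specific component: 605 × 3.23 = 1954.15
Import duty = 45914.95 + 1954.15 = 47869.10

Import duty: SGD 47869.10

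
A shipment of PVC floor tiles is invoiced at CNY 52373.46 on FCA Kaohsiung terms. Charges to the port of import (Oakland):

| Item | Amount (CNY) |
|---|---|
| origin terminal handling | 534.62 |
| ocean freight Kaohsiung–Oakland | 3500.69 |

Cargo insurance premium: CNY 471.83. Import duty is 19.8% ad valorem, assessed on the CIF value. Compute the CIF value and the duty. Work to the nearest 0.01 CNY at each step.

CIF = FCA price + pre-shipment costs + freight + insurance
CIF = 52373.46 + 534.62 + 3500.69 + 471.83 = 56880.60
Import duty = 56880.60 × 19.8% = 11262.36

CIF value: CNY 56880.60; import duty: CNY 11262.36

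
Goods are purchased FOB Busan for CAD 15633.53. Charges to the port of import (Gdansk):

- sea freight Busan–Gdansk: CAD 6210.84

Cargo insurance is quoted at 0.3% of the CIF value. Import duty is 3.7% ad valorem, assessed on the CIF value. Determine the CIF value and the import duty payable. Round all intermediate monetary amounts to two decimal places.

CIF value: CAD 21910.10; import duty: CAD 810.67

Let C be the CIF value. C = FOB price + freight + 0.3% × C
C − 0.3% × C = 15633.53 + 6210.84
0.997 × C = 21844.37
C = 21844.37 / 0.997 = 21910.10
Insurance premium = 0.3% × 21910.10 = 65.73
Import duty = 21910.10 × 3.7% = 810.67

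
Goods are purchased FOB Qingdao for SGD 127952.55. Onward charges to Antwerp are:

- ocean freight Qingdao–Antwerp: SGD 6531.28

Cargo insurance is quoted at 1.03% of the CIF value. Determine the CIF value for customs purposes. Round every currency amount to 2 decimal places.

Let C be the CIF value. C = FOB price + freight + 1.03% × C
C − 1.03% × C = 127952.55 + 6531.28
0.9897 × C = 134483.83
C = 134483.83 / 0.9897 = 135883.43
Insurance premium = 1.03% × 135883.43 = 1399.60

CIF value: SGD 135883.43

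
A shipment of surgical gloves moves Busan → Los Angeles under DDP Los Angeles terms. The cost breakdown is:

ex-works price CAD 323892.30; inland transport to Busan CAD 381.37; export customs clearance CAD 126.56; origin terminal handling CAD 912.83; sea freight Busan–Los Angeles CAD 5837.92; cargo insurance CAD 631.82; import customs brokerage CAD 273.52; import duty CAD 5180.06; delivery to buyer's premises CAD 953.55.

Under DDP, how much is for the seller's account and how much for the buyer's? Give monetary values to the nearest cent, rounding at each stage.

Seller: CAD 338189.93; buyer: CAD 0.00

DDP: the seller bears all costs including import duty.
Seller's account: goods 323892.30 + inland to port 381.37 + export clearance 126.56 + origin terminal 912.83 + freight 5837.92 + insurance 631.82 + brokerage 273.52 + duty 5180.06 + delivery 953.55 = 338189.93
Buyer's account: 0.00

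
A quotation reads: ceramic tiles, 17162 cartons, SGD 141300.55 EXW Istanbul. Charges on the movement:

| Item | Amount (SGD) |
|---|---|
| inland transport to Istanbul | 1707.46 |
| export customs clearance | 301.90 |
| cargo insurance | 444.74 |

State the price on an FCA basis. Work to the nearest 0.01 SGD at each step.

FCA price: SGD 143309.91

Not relevant to the conversion: insurance — on the buyer under both terms; not part of either seller's price.
From EXW to FCA, the seller additionally bears: inland to port, export clearance.
FCA price = 141300.55 + 1707.46 + 301.90 = 143309.91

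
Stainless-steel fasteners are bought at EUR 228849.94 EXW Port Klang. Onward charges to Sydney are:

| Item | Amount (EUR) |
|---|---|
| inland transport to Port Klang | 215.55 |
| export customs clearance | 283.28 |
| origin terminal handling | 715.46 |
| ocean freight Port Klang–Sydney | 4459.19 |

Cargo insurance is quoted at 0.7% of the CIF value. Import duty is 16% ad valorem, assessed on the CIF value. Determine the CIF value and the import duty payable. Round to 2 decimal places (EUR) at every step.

CIF value: EUR 236176.66; import duty: EUR 37788.27

Let C be the CIF value. C = EXW price + pre-shipment costs + freight + 0.7% × C
C − 0.7% × C = 228849.94 + 215.55 + 283.28 + 715.46 + 4459.19
0.993 × C = 234523.42
C = 234523.42 / 0.993 = 236176.66
Insurance premium = 0.7% × 236176.66 = 1653.24
Import duty = 236176.66 × 16% = 37788.27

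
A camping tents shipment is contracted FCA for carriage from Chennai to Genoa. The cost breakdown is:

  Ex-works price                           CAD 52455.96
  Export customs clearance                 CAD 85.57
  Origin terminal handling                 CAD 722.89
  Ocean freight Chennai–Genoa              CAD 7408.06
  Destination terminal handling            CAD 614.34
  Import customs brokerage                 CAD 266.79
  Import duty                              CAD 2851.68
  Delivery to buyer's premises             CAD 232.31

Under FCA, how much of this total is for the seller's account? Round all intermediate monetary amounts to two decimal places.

Seller's account: CAD 52541.53

FCA: the seller delivers export-cleared goods to the carrier; the buyer bears costs from that point.
Seller's account: goods 52455.96 + export clearance 85.57 = 52541.53
Buyer's account: origin terminal 722.89 + freight 7408.06 + destination terminal 614.34 + brokerage 266.79 + duty 2851.68 + delivery 232.31 = 12096.07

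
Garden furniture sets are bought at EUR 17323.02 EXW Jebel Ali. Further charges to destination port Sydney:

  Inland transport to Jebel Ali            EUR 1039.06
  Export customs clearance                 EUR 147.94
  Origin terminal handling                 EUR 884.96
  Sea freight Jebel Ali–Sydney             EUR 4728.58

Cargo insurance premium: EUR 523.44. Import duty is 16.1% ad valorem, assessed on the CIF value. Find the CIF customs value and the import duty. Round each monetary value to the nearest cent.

CIF = EXW price + pre-shipment costs + freight + insurance
CIF = 17323.02 + 1039.06 + 147.94 + 884.96 + 4728.58 + 523.44 = 24647.00
Import duty = 24647.00 × 16.1% = 3968.17

CIF value: EUR 24647.00; import duty: EUR 3968.17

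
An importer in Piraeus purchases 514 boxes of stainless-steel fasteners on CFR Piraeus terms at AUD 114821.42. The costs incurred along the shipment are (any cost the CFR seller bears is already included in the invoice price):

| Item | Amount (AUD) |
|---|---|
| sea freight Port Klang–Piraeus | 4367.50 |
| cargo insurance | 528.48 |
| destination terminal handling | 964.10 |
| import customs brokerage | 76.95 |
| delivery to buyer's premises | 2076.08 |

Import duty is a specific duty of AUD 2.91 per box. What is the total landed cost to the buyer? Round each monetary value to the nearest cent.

Total landed cost: AUD 119962.77

CFR: the seller pays costs through ocean freight to the destination port, but not insurance.
Already in the invoice (seller's account under CFR): freight — exclude.
CIF value = CFR price + insurance = 114821.42 + 528.48 = 115349.90
Import duty = 514 × 2.91 = 1495.74
Buyer bears: insurance 528.48 + destination terminal 964.10 + brokerage 76.95 + delivery 2076.08 + duty 1495.74 = 5141.35
Landed cost = invoice 114821.42 + 5141.35 = 119962.77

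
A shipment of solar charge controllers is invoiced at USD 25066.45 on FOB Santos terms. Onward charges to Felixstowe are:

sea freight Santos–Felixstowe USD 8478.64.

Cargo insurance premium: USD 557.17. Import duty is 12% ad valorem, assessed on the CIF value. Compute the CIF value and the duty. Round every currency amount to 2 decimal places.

CIF = FOB price + freight + insurance
CIF = 25066.45 + 8478.64 + 557.17 = 34102.26
Import duty = 34102.26 × 12% = 4092.27

CIF value: USD 34102.26; import duty: USD 4092.27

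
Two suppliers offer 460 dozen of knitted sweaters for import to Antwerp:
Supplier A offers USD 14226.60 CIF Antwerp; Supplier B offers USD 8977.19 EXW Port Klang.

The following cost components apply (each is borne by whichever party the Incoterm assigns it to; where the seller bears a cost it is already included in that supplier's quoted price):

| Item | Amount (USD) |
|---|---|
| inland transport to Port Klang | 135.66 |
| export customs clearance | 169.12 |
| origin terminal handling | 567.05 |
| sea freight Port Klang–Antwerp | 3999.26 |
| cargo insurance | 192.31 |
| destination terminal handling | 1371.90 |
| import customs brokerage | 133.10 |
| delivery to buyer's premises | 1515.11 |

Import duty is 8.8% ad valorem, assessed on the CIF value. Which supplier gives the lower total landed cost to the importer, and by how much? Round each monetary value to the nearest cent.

Supplier B is cheaper by USD 202.38

Supplier A (CIF):
The CIF price already equals the CIF value: 14226.60
Import duty = 14226.60 × 8.8% = 1251.94
Buyer bears (A): 1371.90 + 133.10 + 1515.11 = 3020.11
Landed cost (A) = invoice 14226.60 + 3020.11 + duty 1251.94 = 18498.65
Supplier B (EXW):
CIF value = EXW price + inland to port + export clearance + origin terminal + freight + insurance = 8977.19 + 135.66 + 169.12 + 567.05 + 3999.26 + 192.31 = 14040.59
Import duty = 14040.59 × 8.8% = 1235.57
Buyer bears (B): 135.66 + 169.12 + 567.05 + 3999.26 + 192.31 + 1371.90 + 133.10 + 1515.11 = 8083.51
Landed cost (B) = invoice 8977.19 + 8083.51 + duty 1235.57 = 18296.27
Difference = |18498.65 − 18296.27| = 202.38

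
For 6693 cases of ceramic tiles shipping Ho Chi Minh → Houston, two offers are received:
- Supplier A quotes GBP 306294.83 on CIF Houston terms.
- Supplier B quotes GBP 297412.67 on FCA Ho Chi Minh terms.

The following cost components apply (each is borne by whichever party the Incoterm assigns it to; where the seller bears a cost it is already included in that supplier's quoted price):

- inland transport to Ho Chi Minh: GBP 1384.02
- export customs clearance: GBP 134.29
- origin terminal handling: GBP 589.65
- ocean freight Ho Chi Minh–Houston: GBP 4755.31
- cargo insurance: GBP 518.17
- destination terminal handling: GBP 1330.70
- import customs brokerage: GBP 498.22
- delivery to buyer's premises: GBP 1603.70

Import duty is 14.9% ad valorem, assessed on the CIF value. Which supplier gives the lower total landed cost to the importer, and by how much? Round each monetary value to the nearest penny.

Supplier A (CIF):
The CIF price already equals the CIF value: 306294.83
Import duty = 306294.83 × 14.9% = 45637.93
Buyer bears (A): 1330.70 + 498.22 + 1603.70 = 3432.62
Landed cost (A) = invoice 306294.83 + 3432.62 + duty 45637.93 = 355365.38
Supplier B (FCA):
CIF value = FCA price + origin terminal + freight + insurance = 297412.67 + 589.65 + 4755.31 + 518.17 = 303275.80
Import duty = 303275.80 × 14.9% = 45188.09
Buyer bears (B): 589.65 + 4755.31 + 518.17 + 1330.70 + 498.22 + 1603.70 = 9295.75
Landed cost (B) = invoice 297412.67 + 9295.75 + duty 45188.09 = 351896.51
Difference = |355365.38 − 351896.51| = 3468.87

Supplier B is cheaper by GBP 3468.87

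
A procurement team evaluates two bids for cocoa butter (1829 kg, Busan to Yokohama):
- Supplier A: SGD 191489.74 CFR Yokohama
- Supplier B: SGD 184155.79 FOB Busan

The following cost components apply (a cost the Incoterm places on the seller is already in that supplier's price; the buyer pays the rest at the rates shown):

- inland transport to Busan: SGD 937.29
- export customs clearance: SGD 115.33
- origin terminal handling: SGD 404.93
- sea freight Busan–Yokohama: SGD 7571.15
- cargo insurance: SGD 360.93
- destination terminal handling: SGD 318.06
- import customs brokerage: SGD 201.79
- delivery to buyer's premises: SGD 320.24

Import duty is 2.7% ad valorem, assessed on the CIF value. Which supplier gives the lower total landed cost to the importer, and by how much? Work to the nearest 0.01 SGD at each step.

Supplier A (CFR):
CIF value = CFR price + insurance = 191489.74 + 360.93 = 191850.67
Import duty = 191850.67 × 2.7% = 5179.97
Buyer bears (A): 360.93 + 318.06 + 201.79 + 320.24 = 1201.02
Landed cost (A) = invoice 191489.74 + 1201.02 + duty 5179.97 = 197870.73
Supplier B (FOB):
CIF value = FOB price + freight + insurance = 184155.79 + 7571.15 + 360.93 = 192087.87
Import duty = 192087.87 × 2.7% = 5186.37
Buyer bears (B): 7571.15 + 360.93 + 318.06 + 201.79 + 320.24 = 8772.17
Landed cost (B) = invoice 184155.79 + 8772.17 + duty 5186.37 = 198114.33
Difference = |197870.73 − 198114.33| = 243.60

Supplier A is cheaper by SGD 243.60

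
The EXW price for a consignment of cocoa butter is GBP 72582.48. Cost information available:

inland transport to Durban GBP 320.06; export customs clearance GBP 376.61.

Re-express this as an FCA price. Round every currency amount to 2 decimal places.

From EXW to FCA, the seller additionally bears: inland to port, export clearance.
FCA price = 72582.48 + 320.06 + 376.61 = 73279.15

FCA price: GBP 73279.15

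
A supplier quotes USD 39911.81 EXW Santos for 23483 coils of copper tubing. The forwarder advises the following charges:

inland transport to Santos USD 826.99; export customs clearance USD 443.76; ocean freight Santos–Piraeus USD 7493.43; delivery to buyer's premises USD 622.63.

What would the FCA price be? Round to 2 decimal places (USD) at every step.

Not relevant to the conversion: freight, delivery — on the buyer under both terms; not part of either seller's price.
From EXW to FCA, the seller additionally bears: inland to port, export clearance.
FCA price = 39911.81 + 826.99 + 443.76 = 41182.56

FCA price: USD 41182.56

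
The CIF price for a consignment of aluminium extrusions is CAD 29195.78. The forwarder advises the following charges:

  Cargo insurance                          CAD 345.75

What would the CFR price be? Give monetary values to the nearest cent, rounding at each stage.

From CIF to CFR, the seller no longer bears: insurance.
CFR price = 29195.78 − 345.75 = 28850.03

CFR price: CAD 28850.03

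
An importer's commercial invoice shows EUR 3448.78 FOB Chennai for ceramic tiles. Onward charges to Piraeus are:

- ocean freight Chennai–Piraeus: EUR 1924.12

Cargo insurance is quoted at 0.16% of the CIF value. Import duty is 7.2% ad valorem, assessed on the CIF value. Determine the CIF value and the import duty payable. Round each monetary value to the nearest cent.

Let C be the CIF value. C = FOB price + freight + 0.16% × C
C − 0.16% × C = 3448.78 + 1924.12
0.9984 × C = 5372.90
C = 5372.90 / 0.9984 = 5381.51
Insurance premium = 0.16% × 5381.51 = 8.61
Import duty = 5381.51 × 7.2% = 387.47

CIF value: EUR 5381.51; import duty: EUR 387.47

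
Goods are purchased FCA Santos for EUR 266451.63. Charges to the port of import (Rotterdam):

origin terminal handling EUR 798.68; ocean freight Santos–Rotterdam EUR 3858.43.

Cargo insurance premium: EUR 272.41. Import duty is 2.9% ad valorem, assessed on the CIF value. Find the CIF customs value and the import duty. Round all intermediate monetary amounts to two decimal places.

CIF = FCA price + pre-shipment costs + freight + insurance
CIF = 266451.63 + 798.68 + 3858.43 + 272.41 = 271381.15
Import duty = 271381.15 × 2.9% = 7870.05

CIF value: EUR 271381.15; import duty: EUR 7870.05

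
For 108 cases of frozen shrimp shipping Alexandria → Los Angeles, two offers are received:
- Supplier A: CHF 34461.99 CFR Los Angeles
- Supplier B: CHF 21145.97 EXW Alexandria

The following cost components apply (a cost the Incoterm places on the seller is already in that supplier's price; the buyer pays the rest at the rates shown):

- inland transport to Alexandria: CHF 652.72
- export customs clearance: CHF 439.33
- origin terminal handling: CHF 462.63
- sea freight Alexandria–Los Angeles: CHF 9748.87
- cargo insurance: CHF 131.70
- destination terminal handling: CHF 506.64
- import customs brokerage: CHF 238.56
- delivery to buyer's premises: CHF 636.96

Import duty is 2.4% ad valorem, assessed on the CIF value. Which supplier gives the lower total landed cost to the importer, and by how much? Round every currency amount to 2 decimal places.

Supplier B is cheaper by CHF 2060.77

Supplier A (CFR):
CIF value = CFR price + insurance = 34461.99 + 131.70 = 34593.69
Import duty = 34593.69 × 2.4% = 830.25
Buyer bears (A): 131.70 + 506.64 + 238.56 + 636.96 = 1513.86
Landed cost (A) = invoice 34461.99 + 1513.86 + duty 830.25 = 36806.10
Supplier B (EXW):
CIF value = EXW price + inland to port + export clearance + origin terminal + freight + insurance = 21145.97 + 652.72 + 439.33 + 462.63 + 9748.87 + 131.70 = 32581.22
Import duty = 32581.22 × 2.4% = 781.95
Buyer bears (B): 652.72 + 439.33 + 462.63 + 9748.87 + 131.70 + 506.64 + 238.56 + 636.96 = 12817.41
Landed cost (B) = invoice 21145.97 + 12817.41 + duty 781.95 = 34745.33
Difference = |36806.10 − 34745.33| = 2060.77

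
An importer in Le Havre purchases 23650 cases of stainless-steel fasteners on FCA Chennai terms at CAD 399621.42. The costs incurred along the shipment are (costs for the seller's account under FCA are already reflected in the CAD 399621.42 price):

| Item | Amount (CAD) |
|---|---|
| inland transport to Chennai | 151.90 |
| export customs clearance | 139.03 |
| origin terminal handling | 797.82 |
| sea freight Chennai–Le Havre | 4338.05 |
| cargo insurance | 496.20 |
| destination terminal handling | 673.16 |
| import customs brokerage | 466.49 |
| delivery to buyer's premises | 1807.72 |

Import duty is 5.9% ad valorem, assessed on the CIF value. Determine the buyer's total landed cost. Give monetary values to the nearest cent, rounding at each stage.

FCA: the seller delivers export-cleared goods to the carrier; the buyer bears costs from that point.
Already in the invoice (seller's account under FCA): inland to port, export clearance — exclude.
CIF value = FCA price + origin terminal + freight + insurance = 399621.42 + 797.82 + 4338.05 + 496.20 = 405253.49
Import duty = 405253.49 × 5.9% = 23909.96
Buyer bears: origin terminal 797.82 + freight 4338.05 + insurance 496.20 + destination terminal 673.16 + brokerage 466.49 + delivery 1807.72 + duty 23909.96 = 32489.40
Landed cost = invoice 399621.42 + 32489.40 = 432110.82

Total landed cost: CAD 432110.82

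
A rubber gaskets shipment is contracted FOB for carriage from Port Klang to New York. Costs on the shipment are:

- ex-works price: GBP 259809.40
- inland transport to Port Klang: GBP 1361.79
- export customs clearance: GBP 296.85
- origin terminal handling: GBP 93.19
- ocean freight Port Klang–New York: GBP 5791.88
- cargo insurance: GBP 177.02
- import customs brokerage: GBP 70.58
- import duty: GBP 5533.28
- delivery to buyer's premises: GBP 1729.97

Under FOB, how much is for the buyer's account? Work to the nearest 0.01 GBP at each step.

FOB: the seller bears costs until goods are on board at the origin port; the buyer bears freight, insurance and all costs thereafter.
Seller's account: goods 259809.40 + inland to port 1361.79 + export clearance 296.85 + origin terminal 93.19 = 261561.23
Buyer's account: freight 5791.88 + insurance 177.02 + brokerage 70.58 + duty 5533.28 + delivery 1729.97 = 13302.73

Buyer's account: GBP 13302.73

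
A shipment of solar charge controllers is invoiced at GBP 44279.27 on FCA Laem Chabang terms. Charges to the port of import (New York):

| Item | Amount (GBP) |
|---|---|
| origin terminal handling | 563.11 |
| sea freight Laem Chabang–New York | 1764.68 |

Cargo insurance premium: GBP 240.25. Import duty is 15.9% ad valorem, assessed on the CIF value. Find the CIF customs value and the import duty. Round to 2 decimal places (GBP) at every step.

CIF = FCA price + pre-shipment costs + freight + insurance
CIF = 44279.27 + 563.11 + 1764.68 + 240.25 = 46847.31
Import duty = 46847.31 × 15.9% = 7448.72

CIF value: GBP 46847.31; import duty: GBP 7448.72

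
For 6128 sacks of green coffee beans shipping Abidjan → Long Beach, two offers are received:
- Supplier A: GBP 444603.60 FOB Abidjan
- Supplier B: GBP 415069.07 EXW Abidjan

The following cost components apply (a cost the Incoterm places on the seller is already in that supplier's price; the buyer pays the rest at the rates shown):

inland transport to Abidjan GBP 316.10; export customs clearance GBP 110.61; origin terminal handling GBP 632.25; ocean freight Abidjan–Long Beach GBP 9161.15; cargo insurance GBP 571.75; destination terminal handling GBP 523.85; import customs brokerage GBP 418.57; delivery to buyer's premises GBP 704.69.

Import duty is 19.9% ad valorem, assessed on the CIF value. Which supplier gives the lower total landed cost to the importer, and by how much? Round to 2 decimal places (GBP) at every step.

Supplier A (FOB):
CIF value = FOB price + freight + insurance = 444603.60 + 9161.15 + 571.75 = 454336.50
Import duty = 454336.50 × 19.9% = 90412.96
Buyer bears (A): 9161.15 + 571.75 + 523.85 + 418.57 + 704.69 = 11380.01
Landed cost (A) = invoice 444603.60 + 11380.01 + duty 90412.96 = 546396.57
Supplier B (EXW):
CIF value = EXW price + inland to port + export clearance + origin terminal + freight + insurance = 415069.07 + 316.10 + 110.61 + 632.25 + 9161.15 + 571.75 = 425860.93
Import duty = 425860.93 × 19.9% = 84746.33
Buyer bears (B): 316.10 + 110.61 + 632.25 + 9161.15 + 571.75 + 523.85 + 418.57 + 704.69 = 12438.97
Landed cost (B) = invoice 415069.07 + 12438.97 + duty 84746.33 = 512254.37
Difference = |546396.57 − 512254.37| = 34142.20

Supplier B is cheaper by GBP 34142.20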